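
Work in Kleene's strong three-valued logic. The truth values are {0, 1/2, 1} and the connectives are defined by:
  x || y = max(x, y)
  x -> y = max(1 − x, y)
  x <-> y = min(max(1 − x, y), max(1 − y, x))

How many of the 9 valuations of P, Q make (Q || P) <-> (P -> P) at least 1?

4

P = 0, Q = 0 ↦ 0  <
P = 0, Q = 1/2 ↦ 1/2  <
P = 0, Q = 1 ↦ 1  ≥
P = 1/2, Q = 0 ↦ 1/2  <
P = 1/2, Q = 1/2 ↦ 1/2  <
P = 1/2, Q = 1 ↦ 1/2  <
P = 1, Q = 0 ↦ 1  ≥
P = 1, Q = 1/2 ↦ 1  ≥
P = 1, Q = 1 ↦ 1  ≥
So 4 of the 9 assignments meet the threshold.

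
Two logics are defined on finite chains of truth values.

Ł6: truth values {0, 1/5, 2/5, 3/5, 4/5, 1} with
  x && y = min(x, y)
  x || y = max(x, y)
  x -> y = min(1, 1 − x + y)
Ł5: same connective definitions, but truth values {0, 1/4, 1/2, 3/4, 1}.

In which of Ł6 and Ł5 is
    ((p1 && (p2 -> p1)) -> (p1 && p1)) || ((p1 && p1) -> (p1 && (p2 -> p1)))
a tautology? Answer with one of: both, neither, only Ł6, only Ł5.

both

In Ł6: every assignment gives 1 — tautology.
In Ł5: every assignment gives 1 — tautology.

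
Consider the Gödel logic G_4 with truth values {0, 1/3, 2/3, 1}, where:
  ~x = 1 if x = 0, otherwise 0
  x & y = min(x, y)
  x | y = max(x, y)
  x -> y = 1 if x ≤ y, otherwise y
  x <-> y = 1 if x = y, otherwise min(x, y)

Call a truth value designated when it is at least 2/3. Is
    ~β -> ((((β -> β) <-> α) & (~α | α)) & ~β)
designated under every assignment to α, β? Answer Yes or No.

Counterexample: take α = 0, β = 0.
~β = ~0 = 1
β -> β = 0 -> 0 = 1
(β -> β) <-> α = 1 <-> 0 = 0
~α = ~0 = 1
~α | α = 1 | 0 = 1
((β -> β) <-> α) & (~α | α) = 0 & 1 = 0
~β = ~0 = 1
(((β -> β) <-> α) & (~α | α)) & ~β = 0 & 1 = 0
~β -> ((((β -> β) <-> α) & (~α | α)) & ~β) = 1 -> 0 = 0
This gives 0, which is below 2/3.

No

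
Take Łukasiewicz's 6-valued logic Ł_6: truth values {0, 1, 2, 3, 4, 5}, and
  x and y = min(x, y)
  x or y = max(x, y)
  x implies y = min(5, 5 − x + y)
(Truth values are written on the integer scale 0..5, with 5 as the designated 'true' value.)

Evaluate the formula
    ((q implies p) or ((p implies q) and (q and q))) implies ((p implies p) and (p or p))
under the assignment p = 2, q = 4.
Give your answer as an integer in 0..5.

q implies p = 4 implies 2 = 3
p implies q = 2 implies 4 = 5
q and q = 4 and 4 = 4
(p implies q) and (q and q) = 5 and 4 = 4
(q implies p) or ((p implies q) and (q and q)) = 3 or 4 = 4
p implies p = 2 implies 2 = 5
p or p = 2 or 2 = 2
(p implies p) and (p or p) = 5 and 2 = 2
((q implies p) or ((p implies q) and (q and q))) implies ((p implies p) and (p or p)) = 4 implies 2 = 3

3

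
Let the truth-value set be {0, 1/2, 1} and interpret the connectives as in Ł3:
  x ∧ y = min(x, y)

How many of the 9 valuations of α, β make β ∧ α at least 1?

1

α = 0, β = 0 ↦ 0  <
α = 0, β = 1/2 ↦ 0  <
α = 0, β = 1 ↦ 0  <
α = 1/2, β = 0 ↦ 0  <
α = 1/2, β = 1/2 ↦ 1/2  <
α = 1/2, β = 1 ↦ 1/2  <
α = 1, β = 0 ↦ 0  <
α = 1, β = 1/2 ↦ 1/2  <
α = 1, β = 1 ↦ 1  ≥
So 1 of the 9 assignments meets the threshold.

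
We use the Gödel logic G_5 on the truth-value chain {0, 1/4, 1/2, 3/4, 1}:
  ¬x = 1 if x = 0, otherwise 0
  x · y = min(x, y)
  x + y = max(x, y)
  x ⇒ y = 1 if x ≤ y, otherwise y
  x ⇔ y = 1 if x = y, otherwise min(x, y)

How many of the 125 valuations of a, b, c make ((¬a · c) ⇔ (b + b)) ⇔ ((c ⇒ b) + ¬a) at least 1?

value 1: 9 assignments (counts)
value 3/4: 2 assignments
value 1/2: 4 assignments
value 1/4: 6 assignments
value 0: 104 assignments
So 9 of the 125 assignments meet the threshold.

9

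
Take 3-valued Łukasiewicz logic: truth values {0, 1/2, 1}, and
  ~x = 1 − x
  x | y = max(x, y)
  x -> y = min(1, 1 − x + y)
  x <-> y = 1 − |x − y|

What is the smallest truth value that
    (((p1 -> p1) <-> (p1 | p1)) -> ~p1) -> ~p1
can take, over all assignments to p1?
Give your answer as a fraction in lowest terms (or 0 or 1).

Take p1 = 1/2:
p1 -> p1 = 1/2 -> 1/2 = 1
p1 | p1 = 1/2 | 1/2 = 1/2
(p1 -> p1) <-> (p1 | p1) = 1 <-> 1/2 = 1/2
~p1 = ~1/2 = 1/2
((p1 -> p1) <-> (p1 | p1)) -> ~p1 = 1/2 -> 1/2 = 1
~p1 = ~1/2 = 1/2
(((p1 -> p1) <-> (p1 | p1)) -> ~p1) -> ~p1 = 1 -> 1/2 = 1/2
No assignment yields a value below 1/2, so this is the minimum.

1/2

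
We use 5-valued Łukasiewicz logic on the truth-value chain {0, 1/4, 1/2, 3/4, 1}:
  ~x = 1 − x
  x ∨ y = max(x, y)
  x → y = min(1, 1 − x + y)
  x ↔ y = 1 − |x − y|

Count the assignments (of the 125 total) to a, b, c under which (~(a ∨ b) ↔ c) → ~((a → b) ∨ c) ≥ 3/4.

51

value 1: 23 assignments (counts)
value 3/4: 28 assignments (counts)
value 1/2: 30 assignments
value 1/4: 29 assignments
value 0: 15 assignments
So 51 of the 125 assignments meet the threshold.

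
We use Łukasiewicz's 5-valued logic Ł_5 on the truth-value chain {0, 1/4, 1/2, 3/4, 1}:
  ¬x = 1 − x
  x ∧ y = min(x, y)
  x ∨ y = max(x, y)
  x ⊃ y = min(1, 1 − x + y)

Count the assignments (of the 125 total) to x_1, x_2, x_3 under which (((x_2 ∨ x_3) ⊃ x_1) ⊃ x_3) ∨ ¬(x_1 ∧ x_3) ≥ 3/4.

113

value 1: 80 assignments (counts)
value 3/4: 33 assignments (counts)
value 1/2: 12 assignments
So 113 of the 125 assignments meet the threshold.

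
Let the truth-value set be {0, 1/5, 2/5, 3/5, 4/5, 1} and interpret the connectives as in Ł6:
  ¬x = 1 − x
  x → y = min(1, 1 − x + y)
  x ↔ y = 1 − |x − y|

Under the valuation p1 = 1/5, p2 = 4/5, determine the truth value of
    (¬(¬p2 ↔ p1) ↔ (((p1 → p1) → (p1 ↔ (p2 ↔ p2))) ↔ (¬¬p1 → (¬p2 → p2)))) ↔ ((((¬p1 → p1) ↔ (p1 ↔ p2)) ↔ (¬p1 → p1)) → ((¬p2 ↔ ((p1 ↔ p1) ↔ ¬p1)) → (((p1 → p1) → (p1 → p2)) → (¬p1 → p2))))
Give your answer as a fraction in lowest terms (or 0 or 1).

¬p2 = ¬4/5 = 1/5
¬p2 ↔ p1 = 1/5 ↔ 1/5 = 1
¬(¬p2 ↔ p1) = ¬1 = 0
p1 → p1 = 1/5 → 1/5 = 1
p2 ↔ p2 = 4/5 ↔ 4/5 = 1
p1 ↔ (p2 ↔ p2) = 1/5 ↔ 1 = 1/5
(p1 → p1) → (p1 ↔ (p2 ↔ p2)) = 1 → 1/5 = 1/5
¬p1 = ¬1/5 = 4/5
¬¬p1 = ¬4/5 = 1/5
¬p2 = ¬4/5 = 1/5
¬p2 → p2 = 1/5 → 4/5 = 1
¬¬p1 → (¬p2 → p2) = 1/5 → 1 = 1
((p1 → p1) → (p1 ↔ (p2 ↔ p2))) ↔ (¬¬p1 → (¬p2 → p2)) = 1/5 ↔ 1 = 1/5
¬(¬p2 ↔ p1) ↔ (((p1 → p1) → (p1 ↔ (p2 ↔ p2))) ↔ (¬¬p1 → (¬p2 → p2))) = 0 ↔ 1/5 = 4/5
¬p1 = ¬1/5 = 4/5
¬p1 → p1 = 4/5 → 1/5 = 2/5
p1 ↔ p2 = 1/5 ↔ 4/5 = 2/5
(¬p1 → p1) ↔ (p1 ↔ p2) = 2/5 ↔ 2/5 = 1
¬p1 = ¬1/5 = 4/5
¬p1 → p1 = 4/5 → 1/5 = 2/5
((¬p1 → p1) ↔ (p1 ↔ p2)) ↔ (¬p1 → p1) = 1 ↔ 2/5 = 2/5
¬p2 = ¬4/5 = 1/5
p1 ↔ p1 = 1/5 ↔ 1/5 = 1
¬p1 = ¬1/5 = 4/5
(p1 ↔ p1) ↔ ¬p1 = 1 ↔ 4/5 = 4/5
¬p2 ↔ ((p1 ↔ p1) ↔ ¬p1) = 1/5 ↔ 4/5 = 2/5
p1 → p1 = 1/5 → 1/5 = 1
p1 → p2 = 1/5 → 4/5 = 1
(p1 → p1) → (p1 → p2) = 1 → 1 = 1
¬p1 = ¬1/5 = 4/5
¬p1 → p2 = 4/5 → 4/5 = 1
((p1 → p1) → (p1 → p2)) → (¬p1 → p2) = 1 → 1 = 1
(¬p2 ↔ ((p1 ↔ p1) ↔ ¬p1)) → (((p1 → p1) → (p1 → p2)) → (¬p1 → p2)) = 2/5 → 1 = 1
(((¬p1 → p1) ↔ (p1 ↔ p2)) ↔ (¬p1 → p1)) → ((¬p2 ↔ ((p1 ↔ p1) ↔ ¬p1)) → (((p1 → p1) → (p1 → p2)) → (¬p1 → p2))) = 2/5 → 1 = 1
(¬(¬p2 ↔ p1) ↔ (((p1 → p1) → (p1 ↔ (p2 ↔ p2))) ↔ (¬¬p1 → (¬p2 → p2)))) ↔ ((((¬p1 → p1) ↔ (p1 ↔ p2)) ↔ (¬p1 → p1)) → ((¬p2 ↔ ((p1 ↔ p1) ↔ ¬p1)) → (((p1 → p1) → (p1 → p2)) → (¬p1 → p2)))) = 4/5 ↔ 1 = 4/5

4/5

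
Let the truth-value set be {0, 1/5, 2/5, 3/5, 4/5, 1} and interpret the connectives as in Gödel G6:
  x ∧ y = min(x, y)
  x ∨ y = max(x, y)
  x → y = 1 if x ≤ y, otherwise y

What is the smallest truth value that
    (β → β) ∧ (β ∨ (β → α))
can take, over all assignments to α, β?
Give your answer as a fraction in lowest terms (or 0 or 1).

1/5

Take α = 0, β = 1/5:
β → β = 1/5 → 1/5 = 1
β → α = 1/5 → 0 = 0
β ∨ (β → α) = 1/5 ∨ 0 = 1/5
(β → β) ∧ (β ∨ (β → α)) = 1 ∧ 1/5 = 1/5
No assignment yields a value below 1/5, so this is the minimum.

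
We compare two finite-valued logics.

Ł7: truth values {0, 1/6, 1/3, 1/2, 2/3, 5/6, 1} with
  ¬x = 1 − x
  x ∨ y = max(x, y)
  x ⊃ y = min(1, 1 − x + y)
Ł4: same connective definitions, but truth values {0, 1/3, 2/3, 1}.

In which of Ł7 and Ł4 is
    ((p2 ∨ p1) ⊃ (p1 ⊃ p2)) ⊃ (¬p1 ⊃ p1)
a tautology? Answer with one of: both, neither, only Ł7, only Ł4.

In Ł7: at p1 = 0, p2 = 0 the value is 0 — not a tautology.
In Ł4: at p1 = 0, p2 = 0 the value is 0 — not a tautology.

neither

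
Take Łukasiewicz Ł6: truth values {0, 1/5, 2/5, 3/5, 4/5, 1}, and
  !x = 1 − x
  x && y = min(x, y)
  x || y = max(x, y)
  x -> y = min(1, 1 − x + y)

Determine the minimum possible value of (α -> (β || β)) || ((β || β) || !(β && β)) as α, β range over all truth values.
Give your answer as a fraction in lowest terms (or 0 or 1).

3/5

Take α = 4/5, β = 2/5:
β || β = 2/5 || 2/5 = 2/5
α -> (β || β) = 4/5 -> 2/5 = 3/5
β || β = 2/5 || 2/5 = 2/5
β && β = 2/5 && 2/5 = 2/5
!(β && β) = !2/5 = 3/5
(β || β) || !(β && β) = 2/5 || 3/5 = 3/5
(α -> (β || β)) || ((β || β) || !(β && β)) = 3/5 || 3/5 = 3/5
No assignment yields a value below 3/5, so this is the minimum.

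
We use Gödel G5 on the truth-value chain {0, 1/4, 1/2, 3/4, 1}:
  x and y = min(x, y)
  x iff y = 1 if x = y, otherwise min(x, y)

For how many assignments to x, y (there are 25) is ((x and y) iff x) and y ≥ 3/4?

value 1: 5 assignments (counts)
value 3/4: 5 assignments (counts)
value 1/2: 5 assignments
value 1/4: 5 assignments
value 0: 5 assignments
So 10 of the 25 assignments meet the threshold.

10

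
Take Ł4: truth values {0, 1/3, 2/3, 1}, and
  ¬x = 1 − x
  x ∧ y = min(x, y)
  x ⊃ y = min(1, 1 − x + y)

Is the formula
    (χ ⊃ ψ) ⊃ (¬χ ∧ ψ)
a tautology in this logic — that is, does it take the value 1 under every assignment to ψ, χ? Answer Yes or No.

No

Counterexample: take ψ = 0, χ = 0.
χ ⊃ ψ = 0 ⊃ 0 = 1
¬χ = ¬0 = 1
¬χ ∧ ψ = 1 ∧ 0 = 0
(χ ⊃ ψ) ⊃ (¬χ ∧ ψ) = 1 ⊃ 0 = 0
This gives 0 ≠ 1.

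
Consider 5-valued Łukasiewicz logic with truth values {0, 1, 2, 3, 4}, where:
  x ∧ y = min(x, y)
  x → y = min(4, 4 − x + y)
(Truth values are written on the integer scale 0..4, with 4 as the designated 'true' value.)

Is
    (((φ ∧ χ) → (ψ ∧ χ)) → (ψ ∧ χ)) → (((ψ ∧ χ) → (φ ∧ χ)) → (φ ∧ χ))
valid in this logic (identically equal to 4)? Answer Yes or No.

Yes

At φ = 4, ψ = 1, χ = 0, for instance:
φ ∧ χ = 4 ∧ 0 = 0
ψ ∧ χ = 1 ∧ 0 = 0
(φ ∧ χ) → (ψ ∧ χ) = 0 → 0 = 4
((φ ∧ χ) → (ψ ∧ χ)) → (ψ ∧ χ) = 4 → 0 = 0
(ψ ∧ χ) → (φ ∧ χ) = 0 → 0 = 4
((ψ ∧ χ) → (φ ∧ χ)) → (φ ∧ χ) = 4 → 0 = 0
(((φ ∧ χ) → (ψ ∧ χ)) → (ψ ∧ χ)) → (((ψ ∧ χ) → (φ ∧ χ)) → (φ ∧ χ)) = 0 → 0 = 4
and checking the remaining 124 assignments likewise gives ≥ 4 in every case.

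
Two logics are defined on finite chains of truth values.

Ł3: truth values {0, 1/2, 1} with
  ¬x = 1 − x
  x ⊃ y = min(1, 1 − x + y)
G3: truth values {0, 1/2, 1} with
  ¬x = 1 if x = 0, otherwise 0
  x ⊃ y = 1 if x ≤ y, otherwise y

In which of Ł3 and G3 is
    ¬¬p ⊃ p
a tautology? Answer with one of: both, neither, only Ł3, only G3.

only Ł3

In Ł3: every assignment gives 1 — tautology.
In G3: at p = 1/2 the value is 1/2 — not a tautology.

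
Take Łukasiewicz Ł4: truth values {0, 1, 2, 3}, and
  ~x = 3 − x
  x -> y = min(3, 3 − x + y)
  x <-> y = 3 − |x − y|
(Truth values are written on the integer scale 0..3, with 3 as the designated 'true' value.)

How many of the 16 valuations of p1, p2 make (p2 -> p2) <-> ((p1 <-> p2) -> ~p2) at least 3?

9

p1 = 0, p2 = 0 ↦ 3  ≥
p1 = 0, p2 = 1 ↦ 3  ≥
p1 = 0, p2 = 2 ↦ 3  ≥
p1 = 0, p2 = 3 ↦ 3  ≥
p1 = 1, p2 = 0 ↦ 3  ≥
p1 = 1, p2 = 1 ↦ 2  <
p1 = 1, p2 = 2 ↦ 2  <
p1 = 1, p2 = 3 ↦ 2  <
p1 = 2, p2 = 0 ↦ 3  ≥
p1 = 2, p2 = 1 ↦ 3  ≥
p1 = 2, p2 = 2 ↦ 1  <
p1 = 2, p2 = 3 ↦ 1  <
p1 = 3, p2 = 0 ↦ 3  ≥
p1 = 3, p2 = 1 ↦ 3  ≥
p1 = 3, p2 = 2 ↦ 2  <
p1 = 3, p2 = 3 ↦ 0  <
So 9 of the 16 assignments meet the threshold.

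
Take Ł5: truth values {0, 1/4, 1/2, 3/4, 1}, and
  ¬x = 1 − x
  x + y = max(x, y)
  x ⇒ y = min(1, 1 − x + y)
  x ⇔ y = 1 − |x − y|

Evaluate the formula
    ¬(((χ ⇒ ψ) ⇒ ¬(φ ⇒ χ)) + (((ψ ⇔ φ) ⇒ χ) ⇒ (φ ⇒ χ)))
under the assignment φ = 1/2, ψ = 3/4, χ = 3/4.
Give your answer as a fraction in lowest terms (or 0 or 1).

χ ⇒ ψ = 3/4 ⇒ 3/4 = 1
φ ⇒ χ = 1/2 ⇒ 3/4 = 1
¬(φ ⇒ χ) = ¬1 = 0
(χ ⇒ ψ) ⇒ ¬(φ ⇒ χ) = 1 ⇒ 0 = 0
ψ ⇔ φ = 3/4 ⇔ 1/2 = 3/4
(ψ ⇔ φ) ⇒ χ = 3/4 ⇒ 3/4 = 1
φ ⇒ χ = 1/2 ⇒ 3/4 = 1
((ψ ⇔ φ) ⇒ χ) ⇒ (φ ⇒ χ) = 1 ⇒ 1 = 1
((χ ⇒ ψ) ⇒ ¬(φ ⇒ χ)) + (((ψ ⇔ φ) ⇒ χ) ⇒ (φ ⇒ χ)) = 0 + 1 = 1
¬(((χ ⇒ ψ) ⇒ ¬(φ ⇒ χ)) + (((ψ ⇔ φ) ⇒ χ) ⇒ (φ ⇒ χ))) = ¬1 = 0

0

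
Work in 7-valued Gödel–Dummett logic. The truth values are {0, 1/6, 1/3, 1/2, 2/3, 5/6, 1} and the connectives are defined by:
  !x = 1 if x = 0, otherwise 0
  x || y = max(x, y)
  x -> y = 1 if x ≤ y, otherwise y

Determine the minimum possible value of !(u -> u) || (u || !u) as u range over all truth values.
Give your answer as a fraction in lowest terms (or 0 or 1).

Take u = 1/6:
u -> u = 1/6 -> 1/6 = 1
!(u -> u) = !1 = 0
!u = !1/6 = 0
u || !u = 1/6 || 0 = 1/6
!(u -> u) || (u || !u) = 0 || 1/6 = 1/6
No assignment yields a value below 1/6, so this is the minimum.

1/6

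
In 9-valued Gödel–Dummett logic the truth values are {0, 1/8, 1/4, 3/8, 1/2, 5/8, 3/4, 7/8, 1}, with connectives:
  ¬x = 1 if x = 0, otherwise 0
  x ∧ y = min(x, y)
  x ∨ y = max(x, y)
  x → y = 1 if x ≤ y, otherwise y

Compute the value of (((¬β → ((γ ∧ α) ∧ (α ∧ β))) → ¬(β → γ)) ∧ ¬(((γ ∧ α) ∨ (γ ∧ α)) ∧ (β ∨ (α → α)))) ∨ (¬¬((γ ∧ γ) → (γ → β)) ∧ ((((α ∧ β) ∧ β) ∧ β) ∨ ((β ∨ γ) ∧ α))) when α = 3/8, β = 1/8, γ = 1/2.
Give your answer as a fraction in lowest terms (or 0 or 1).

3/8

¬β = ¬1/8 = 0
γ ∧ α = 1/2 ∧ 3/8 = 3/8
α ∧ β = 3/8 ∧ 1/8 = 1/8
(γ ∧ α) ∧ (α ∧ β) = 3/8 ∧ 1/8 = 1/8
¬β → ((γ ∧ α) ∧ (α ∧ β)) = 0 → 1/8 = 1
β → γ = 1/8 → 1/2 = 1
¬(β → γ) = ¬1 = 0
(¬β → ((γ ∧ α) ∧ (α ∧ β))) → ¬(β → γ) = 1 → 0 = 0
γ ∧ α = 1/2 ∧ 3/8 = 3/8
γ ∧ α = 1/2 ∧ 3/8 = 3/8
(γ ∧ α) ∨ (γ ∧ α) = 3/8 ∨ 3/8 = 3/8
α → α = 3/8 → 3/8 = 1
β ∨ (α → α) = 1/8 ∨ 1 = 1
((γ ∧ α) ∨ (γ ∧ α)) ∧ (β ∨ (α → α)) = 3/8 ∧ 1 = 3/8
¬(((γ ∧ α) ∨ (γ ∧ α)) ∧ (β ∨ (α → α))) = ¬3/8 = 0
((¬β → ((γ ∧ α) ∧ (α ∧ β))) → ¬(β → γ)) ∧ ¬(((γ ∧ α) ∨ (γ ∧ α)) ∧ (β ∨ (α → α))) = 0 ∧ 0 = 0
γ ∧ γ = 1/2 ∧ 1/2 = 1/2
γ → β = 1/2 → 1/8 = 1/8
(γ ∧ γ) → (γ → β) = 1/2 → 1/8 = 1/8
¬((γ ∧ γ) → (γ → β)) = ¬1/8 = 0
¬¬((γ ∧ γ) → (γ → β)) = ¬0 = 1
α ∧ β = 3/8 ∧ 1/8 = 1/8
(α ∧ β) ∧ β = 1/8 ∧ 1/8 = 1/8
((α ∧ β) ∧ β) ∧ β = 1/8 ∧ 1/8 = 1/8
β ∨ γ = 1/8 ∨ 1/2 = 1/2
(β ∨ γ) ∧ α = 1/2 ∧ 3/8 = 3/8
(((α ∧ β) ∧ β) ∧ β) ∨ ((β ∨ γ) ∧ α) = 1/8 ∨ 3/8 = 3/8
¬¬((γ ∧ γ) → (γ → β)) ∧ ((((α ∧ β) ∧ β) ∧ β) ∨ ((β ∨ γ) ∧ α)) = 1 ∧ 3/8 = 3/8
(((¬β → ((γ ∧ α) ∧ (α ∧ β))) → ¬(β → γ)) ∧ ¬(((γ ∧ α) ∨ (γ ∧ α)) ∧ (β ∨ (α → α)))) ∨ (¬¬((γ ∧ γ) → (γ → β)) ∧ ((((α ∧ β) ∧ β) ∧ β) ∨ ((β ∨ γ) ∧ α))) = 0 ∨ 3/8 = 3/8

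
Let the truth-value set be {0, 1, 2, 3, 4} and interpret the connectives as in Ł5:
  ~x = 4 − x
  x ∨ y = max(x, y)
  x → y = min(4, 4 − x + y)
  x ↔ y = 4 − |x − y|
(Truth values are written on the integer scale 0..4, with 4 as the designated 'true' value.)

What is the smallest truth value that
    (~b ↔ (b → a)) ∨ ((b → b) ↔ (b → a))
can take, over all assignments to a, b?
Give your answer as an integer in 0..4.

Take a = 2, b = 4:
~b = ~4 = 0
b → a = 4 → 2 = 2
~b ↔ (b → a) = 0 ↔ 2 = 2
b → b = 4 → 4 = 4
b → a = 4 → 2 = 2
(b → b) ↔ (b → a) = 4 ↔ 2 = 2
(~b ↔ (b → a)) ∨ ((b → b) ↔ (b → a)) = 2 ∨ 2 = 2
No assignment yields a value below 2, so this is the minimum.

2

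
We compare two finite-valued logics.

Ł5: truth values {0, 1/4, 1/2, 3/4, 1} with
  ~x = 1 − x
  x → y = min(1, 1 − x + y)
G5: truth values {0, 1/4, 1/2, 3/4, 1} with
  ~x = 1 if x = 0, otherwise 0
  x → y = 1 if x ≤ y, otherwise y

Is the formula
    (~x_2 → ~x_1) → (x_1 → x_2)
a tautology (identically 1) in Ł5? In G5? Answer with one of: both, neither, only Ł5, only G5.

only Ł5

In Ł5: every assignment gives 1 — tautology.
In G5: at x_1 = 1/2, x_2 = 1/4 the value is 1/4 — not a tautology.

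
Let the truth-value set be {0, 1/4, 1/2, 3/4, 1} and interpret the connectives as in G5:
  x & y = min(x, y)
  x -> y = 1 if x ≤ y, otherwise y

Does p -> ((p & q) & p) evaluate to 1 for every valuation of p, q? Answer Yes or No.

No

Counterexample: take p = 1/4, q = 0.
p & q = 1/4 & 0 = 0
(p & q) & p = 0 & 1/4 = 0
p -> ((p & q) & p) = 1/4 -> 0 = 0
This gives 0 ≠ 1.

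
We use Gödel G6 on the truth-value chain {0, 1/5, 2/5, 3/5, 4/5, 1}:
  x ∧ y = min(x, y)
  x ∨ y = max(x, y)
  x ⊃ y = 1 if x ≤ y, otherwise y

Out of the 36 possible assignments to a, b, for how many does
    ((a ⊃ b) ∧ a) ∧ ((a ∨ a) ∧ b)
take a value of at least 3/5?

value 1: 1 assignment (counts)
value 4/5: 3 assignments (counts)
value 3/5: 5 assignments (counts)
value 2/5: 7 assignments
value 1/5: 9 assignments
value 0: 11 assignments
So 9 of the 36 assignments meet the threshold.

9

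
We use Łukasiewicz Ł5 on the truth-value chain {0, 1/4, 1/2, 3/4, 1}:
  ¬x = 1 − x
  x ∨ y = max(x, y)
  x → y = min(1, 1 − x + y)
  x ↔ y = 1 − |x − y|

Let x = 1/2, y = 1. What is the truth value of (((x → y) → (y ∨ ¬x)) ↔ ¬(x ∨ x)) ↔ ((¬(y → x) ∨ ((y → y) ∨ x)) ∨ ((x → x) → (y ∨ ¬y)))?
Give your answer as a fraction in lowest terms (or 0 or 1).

1/2

x → y = 1/2 → 1 = 1
¬x = ¬1/2 = 1/2
y ∨ ¬x = 1 ∨ 1/2 = 1
(x → y) → (y ∨ ¬x) = 1 → 1 = 1
x ∨ x = 1/2 ∨ 1/2 = 1/2
¬(x ∨ x) = ¬1/2 = 1/2
((x → y) → (y ∨ ¬x)) ↔ ¬(x ∨ x) = 1 ↔ 1/2 = 1/2
y → x = 1 → 1/2 = 1/2
¬(y → x) = ¬1/2 = 1/2
y → y = 1 → 1 = 1
(y → y) ∨ x = 1 ∨ 1/2 = 1
¬(y → x) ∨ ((y → y) ∨ x) = 1/2 ∨ 1 = 1
x → x = 1/2 → 1/2 = 1
¬y = ¬1 = 0
y ∨ ¬y = 1 ∨ 0 = 1
(x → x) → (y ∨ ¬y) = 1 → 1 = 1
(¬(y → x) ∨ ((y → y) ∨ x)) ∨ ((x → x) → (y ∨ ¬y)) = 1 ∨ 1 = 1
(((x → y) → (y ∨ ¬x)) ↔ ¬(x ∨ x)) ↔ ((¬(y → x) ∨ ((y → y) ∨ x)) ∨ ((x → x) → (y ∨ ¬y))) = 1/2 ↔ 1 = 1/2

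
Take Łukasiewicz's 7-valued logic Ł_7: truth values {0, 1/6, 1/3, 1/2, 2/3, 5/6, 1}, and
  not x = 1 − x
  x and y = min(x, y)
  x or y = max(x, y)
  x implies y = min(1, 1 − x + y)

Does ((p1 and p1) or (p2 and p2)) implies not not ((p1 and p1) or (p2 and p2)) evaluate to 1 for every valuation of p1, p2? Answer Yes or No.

At p1 = 1, p2 = 1/2, for instance:
p1 and p1 = 1 and 1 = 1
p2 and p2 = 1/2 and 1/2 = 1/2
(p1 and p1) or (p2 and p2) = 1 or 1/2 = 1
not ((p1 and p1) or (p2 and p2)) = not 1 = 0
not not ((p1 and p1) or (p2 and p2)) = not 0 = 1
((p1 and p1) or (p2 and p2)) implies not not ((p1 and p1) or (p2 and p2)) = 1 implies 1 = 1
and checking the remaining 48 assignments likewise gives ≥ 1 in every case.

Yes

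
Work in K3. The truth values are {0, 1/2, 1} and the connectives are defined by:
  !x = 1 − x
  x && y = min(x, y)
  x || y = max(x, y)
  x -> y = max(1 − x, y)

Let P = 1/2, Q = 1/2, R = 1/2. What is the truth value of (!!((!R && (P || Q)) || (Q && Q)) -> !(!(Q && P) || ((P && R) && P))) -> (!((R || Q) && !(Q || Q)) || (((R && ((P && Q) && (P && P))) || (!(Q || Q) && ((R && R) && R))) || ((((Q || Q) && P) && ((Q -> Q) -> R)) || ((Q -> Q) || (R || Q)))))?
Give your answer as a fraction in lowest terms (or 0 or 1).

!R = !1/2 = 1/2
P || Q = 1/2 || 1/2 = 1/2
!R && (P || Q) = 1/2 && 1/2 = 1/2
Q && Q = 1/2 && 1/2 = 1/2
(!R && (P || Q)) || (Q && Q) = 1/2 || 1/2 = 1/2
!((!R && (P || Q)) || (Q && Q)) = !1/2 = 1/2
!!((!R && (P || Q)) || (Q && Q)) = !1/2 = 1/2
Q && P = 1/2 && 1/2 = 1/2
!(Q && P) = !1/2 = 1/2
P && R = 1/2 && 1/2 = 1/2
(P && R) && P = 1/2 && 1/2 = 1/2
!(Q && P) || ((P && R) && P) = 1/2 || 1/2 = 1/2
!(!(Q && P) || ((P && R) && P)) = !1/2 = 1/2
!!((!R && (P || Q)) || (Q && Q)) -> !(!(Q && P) || ((P && R) && P)) = 1/2 -> 1/2 = 1/2
R || Q = 1/2 || 1/2 = 1/2
Q || Q = 1/2 || 1/2 = 1/2
!(Q || Q) = !1/2 = 1/2
(R || Q) && !(Q || Q) = 1/2 && 1/2 = 1/2
!((R || Q) && !(Q || Q)) = !1/2 = 1/2
P && Q = 1/2 && 1/2 = 1/2
P && P = 1/2 && 1/2 = 1/2
(P && Q) && (P && P) = 1/2 && 1/2 = 1/2
R && ((P && Q) && (P && P)) = 1/2 && 1/2 = 1/2
Q || Q = 1/2 || 1/2 = 1/2
!(Q || Q) = !1/2 = 1/2
R && R = 1/2 && 1/2 = 1/2
(R && R) && R = 1/2 && 1/2 = 1/2
!(Q || Q) && ((R && R) && R) = 1/2 && 1/2 = 1/2
(R && ((P && Q) && (P && P))) || (!(Q || Q) && ((R && R) && R)) = 1/2 || 1/2 = 1/2
Q || Q = 1/2 || 1/2 = 1/2
(Q || Q) && P = 1/2 && 1/2 = 1/2
Q -> Q = 1/2 -> 1/2 = 1/2
(Q -> Q) -> R = 1/2 -> 1/2 = 1/2
((Q || Q) && P) && ((Q -> Q) -> R) = 1/2 && 1/2 = 1/2
Q -> Q = 1/2 -> 1/2 = 1/2
R || Q = 1/2 || 1/2 = 1/2
(Q -> Q) || (R || Q) = 1/2 || 1/2 = 1/2
(((Q || Q) && P) && ((Q -> Q) -> R)) || ((Q -> Q) || (R || Q)) = 1/2 || 1/2 = 1/2
((R && ((P && Q) && (P && P))) || (!(Q || Q) && ((R && R) && R))) || ((((Q || Q) && P) && ((Q -> Q) -> R)) || ((Q -> Q) || (R || Q))) = 1/2 || 1/2 = 1/2
!((R || Q) && !(Q || Q)) || (((R && ((P && Q) && (P && P))) || (!(Q || Q) && ((R && R) && R))) || ((((Q || Q) && P) && ((Q -> Q) -> R)) || ((Q -> Q) || (R || Q)))) = 1/2 || 1/2 = 1/2
(!!((!R && (P || Q)) || (Q && Q)) -> !(!(Q && P) || ((P && R) && P))) -> (!((R || Q) && !(Q || Q)) || (((R && ((P && Q) && (P && P))) || (!(Q || Q) && ((R && R) && R))) || ((((Q || Q) && P) && ((Q -> Q) -> R)) || ((Q -> Q) || (R || Q))))) = 1/2 -> 1/2 = 1/2

1/2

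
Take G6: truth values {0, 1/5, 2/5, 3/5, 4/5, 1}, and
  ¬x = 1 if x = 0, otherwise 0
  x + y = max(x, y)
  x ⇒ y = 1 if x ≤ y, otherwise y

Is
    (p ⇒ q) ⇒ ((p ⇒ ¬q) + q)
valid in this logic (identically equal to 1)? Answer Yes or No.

Counterexample: take p = 1/5, q = 1/5.
p ⇒ q = 1/5 ⇒ 1/5 = 1
¬q = ¬1/5 = 0
p ⇒ ¬q = 1/5 ⇒ 0 = 0
(p ⇒ ¬q) + q = 0 + 1/5 = 1/5
(p ⇒ q) ⇒ ((p ⇒ ¬q) + q) = 1 ⇒ 1/5 = 1/5
This gives 1/5 ≠ 1.

No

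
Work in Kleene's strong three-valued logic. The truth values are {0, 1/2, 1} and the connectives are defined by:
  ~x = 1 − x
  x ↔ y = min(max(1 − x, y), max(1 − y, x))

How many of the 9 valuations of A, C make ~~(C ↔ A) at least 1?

2

A = 0, C = 0 ↦ 1  ≥
A = 0, C = 1/2 ↦ 1/2  <
A = 0, C = 1 ↦ 0  <
A = 1/2, C = 0 ↦ 1/2  <
A = 1/2, C = 1/2 ↦ 1/2  <
A = 1/2, C = 1 ↦ 1/2  <
A = 1, C = 0 ↦ 0  <
A = 1, C = 1/2 ↦ 1/2  <
A = 1, C = 1 ↦ 1  ≥
So 2 of the 9 assignments meet the threshold.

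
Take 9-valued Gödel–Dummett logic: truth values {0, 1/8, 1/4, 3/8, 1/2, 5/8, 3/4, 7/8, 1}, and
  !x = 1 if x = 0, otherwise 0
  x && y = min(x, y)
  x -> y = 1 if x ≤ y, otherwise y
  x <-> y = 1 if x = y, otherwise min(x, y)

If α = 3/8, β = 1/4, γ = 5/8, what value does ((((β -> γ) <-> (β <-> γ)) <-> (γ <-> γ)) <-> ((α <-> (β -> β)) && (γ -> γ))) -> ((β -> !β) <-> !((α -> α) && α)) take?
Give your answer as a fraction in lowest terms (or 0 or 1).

1

β -> γ = 1/4 -> 5/8 = 1
β <-> γ = 1/4 <-> 5/8 = 1/4
(β -> γ) <-> (β <-> γ) = 1 <-> 1/4 = 1/4
γ <-> γ = 5/8 <-> 5/8 = 1
((β -> γ) <-> (β <-> γ)) <-> (γ <-> γ) = 1/4 <-> 1 = 1/4
β -> β = 1/4 -> 1/4 = 1
α <-> (β -> β) = 3/8 <-> 1 = 3/8
γ -> γ = 5/8 -> 5/8 = 1
(α <-> (β -> β)) && (γ -> γ) = 3/8 && 1 = 3/8
(((β -> γ) <-> (β <-> γ)) <-> (γ <-> γ)) <-> ((α <-> (β -> β)) && (γ -> γ)) = 1/4 <-> 3/8 = 1/4
!β = !1/4 = 0
β -> !β = 1/4 -> 0 = 0
α -> α = 3/8 -> 3/8 = 1
(α -> α) && α = 1 && 3/8 = 3/8
!((α -> α) && α) = !3/8 = 0
(β -> !β) <-> !((α -> α) && α) = 0 <-> 0 = 1
((((β -> γ) <-> (β <-> γ)) <-> (γ <-> γ)) <-> ((α <-> (β -> β)) && (γ -> γ))) -> ((β -> !β) <-> !((α -> α) && α)) = 1/4 -> 1 = 1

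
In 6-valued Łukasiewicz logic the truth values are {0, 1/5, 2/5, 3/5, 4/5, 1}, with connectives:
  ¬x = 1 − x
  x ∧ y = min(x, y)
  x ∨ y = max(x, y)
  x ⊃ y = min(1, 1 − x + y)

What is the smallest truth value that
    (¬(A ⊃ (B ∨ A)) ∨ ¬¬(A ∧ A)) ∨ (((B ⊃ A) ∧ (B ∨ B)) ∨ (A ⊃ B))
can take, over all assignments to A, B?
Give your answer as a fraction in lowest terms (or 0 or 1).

Take A = 2/5, B = 0:
B ∨ A = 0 ∨ 2/5 = 2/5
A ⊃ (B ∨ A) = 2/5 ⊃ 2/5 = 1
¬(A ⊃ (B ∨ A)) = ¬1 = 0
A ∧ A = 2/5 ∧ 2/5 = 2/5
¬(A ∧ A) = ¬2/5 = 3/5
¬¬(A ∧ A) = ¬3/5 = 2/5
¬(A ⊃ (B ∨ A)) ∨ ¬¬(A ∧ A) = 0 ∨ 2/5 = 2/5
B ⊃ A = 0 ⊃ 2/5 = 1
B ∨ B = 0 ∨ 0 = 0
(B ⊃ A) ∧ (B ∨ B) = 1 ∧ 0 = 0
A ⊃ B = 2/5 ⊃ 0 = 3/5
((B ⊃ A) ∧ (B ∨ B)) ∨ (A ⊃ B) = 0 ∨ 3/5 = 3/5
(¬(A ⊃ (B ∨ A)) ∨ ¬¬(A ∧ A)) ∨ (((B ⊃ A) ∧ (B ∨ B)) ∨ (A ⊃ B)) = 2/5 ∨ 3/5 = 3/5
No assignment yields a value below 3/5, so this is the minimum.

3/5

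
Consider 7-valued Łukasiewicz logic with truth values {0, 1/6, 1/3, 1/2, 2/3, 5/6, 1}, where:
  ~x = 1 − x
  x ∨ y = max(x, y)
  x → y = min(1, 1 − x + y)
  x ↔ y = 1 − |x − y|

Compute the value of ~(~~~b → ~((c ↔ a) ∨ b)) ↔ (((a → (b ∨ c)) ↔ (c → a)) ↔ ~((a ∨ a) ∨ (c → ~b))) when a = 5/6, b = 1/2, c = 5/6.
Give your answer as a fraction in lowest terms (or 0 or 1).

2/3

~b = ~1/2 = 1/2
~~b = ~1/2 = 1/2
~~~b = ~1/2 = 1/2
c ↔ a = 5/6 ↔ 5/6 = 1
(c ↔ a) ∨ b = 1 ∨ 1/2 = 1
~((c ↔ a) ∨ b) = ~1 = 0
~~~b → ~((c ↔ a) ∨ b) = 1/2 → 0 = 1/2
~(~~~b → ~((c ↔ a) ∨ b)) = ~1/2 = 1/2
b ∨ c = 1/2 ∨ 5/6 = 5/6
a → (b ∨ c) = 5/6 → 5/6 = 1
c → a = 5/6 → 5/6 = 1
(a → (b ∨ c)) ↔ (c → a) = 1 ↔ 1 = 1
a ∨ a = 5/6 ∨ 5/6 = 5/6
~b = ~1/2 = 1/2
c → ~b = 5/6 → 1/2 = 2/3
(a ∨ a) ∨ (c → ~b) = 5/6 ∨ 2/3 = 5/6
~((a ∨ a) ∨ (c → ~b)) = ~5/6 = 1/6
((a → (b ∨ c)) ↔ (c → a)) ↔ ~((a ∨ a) ∨ (c → ~b)) = 1 ↔ 1/6 = 1/6
~(~~~b → ~((c ↔ a) ∨ b)) ↔ (((a → (b ∨ c)) ↔ (c → a)) ↔ ~((a ∨ a) ∨ (c → ~b))) = 1/2 ↔ 1/6 = 2/3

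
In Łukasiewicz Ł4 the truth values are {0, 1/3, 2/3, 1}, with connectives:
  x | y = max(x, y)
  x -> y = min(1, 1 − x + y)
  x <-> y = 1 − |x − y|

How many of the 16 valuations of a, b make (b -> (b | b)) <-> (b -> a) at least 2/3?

a = 0, b = 0 ↦ 1  ≥
a = 0, b = 1/3 ↦ 2/3  ≥
a = 0, b = 2/3 ↦ 1/3  <
a = 0, b = 1 ↦ 0  <
a = 1/3, b = 0 ↦ 1  ≥
a = 1/3, b = 1/3 ↦ 1  ≥
a = 1/3, b = 2/3 ↦ 2/3  ≥
a = 1/3, b = 1 ↦ 1/3  <
a = 2/3, b = 0 ↦ 1  ≥
a = 2/3, b = 1/3 ↦ 1  ≥
a = 2/3, b = 2/3 ↦ 1  ≥
a = 2/3, b = 1 ↦ 2/3  ≥
a = 1, b = 0 ↦ 1  ≥
a = 1, b = 1/3 ↦ 1  ≥
a = 1, b = 2/3 ↦ 1  ≥
a = 1, b = 1 ↦ 1  ≥
So 13 of the 16 assignments meet the threshold.

13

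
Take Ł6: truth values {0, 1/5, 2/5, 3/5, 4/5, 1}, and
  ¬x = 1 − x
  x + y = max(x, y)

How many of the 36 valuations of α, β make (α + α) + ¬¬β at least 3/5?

value 1: 11 assignments (counts)
value 4/5: 9 assignments (counts)
value 3/5: 7 assignments (counts)
value 2/5: 5 assignments
value 1/5: 3 assignments
value 0: 1 assignment
So 27 of the 36 assignments meet the threshold.

27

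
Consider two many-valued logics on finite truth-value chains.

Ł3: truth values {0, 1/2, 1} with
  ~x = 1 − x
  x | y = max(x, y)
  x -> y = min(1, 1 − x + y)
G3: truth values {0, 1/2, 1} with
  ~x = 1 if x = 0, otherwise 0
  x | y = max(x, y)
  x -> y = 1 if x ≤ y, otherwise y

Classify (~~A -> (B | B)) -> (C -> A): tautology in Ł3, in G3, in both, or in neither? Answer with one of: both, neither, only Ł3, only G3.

In Ł3: at A = 0, B = 0, C = 1/2 the value is 1/2 — not a tautology.
In G3: at A = 0, B = 0, C = 1/2 the value is 0 — not a tautology.

neither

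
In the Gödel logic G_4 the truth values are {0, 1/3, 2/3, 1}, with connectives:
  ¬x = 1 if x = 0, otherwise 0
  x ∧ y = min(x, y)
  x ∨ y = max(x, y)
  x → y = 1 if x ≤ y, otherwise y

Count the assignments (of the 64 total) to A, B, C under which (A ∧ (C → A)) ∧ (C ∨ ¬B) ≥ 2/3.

20

value 1: 7 assignments (counts)
value 2/3: 13 assignments (counts)
value 1/3: 19 assignments
value 0: 25 assignments
So 20 of the 64 assignments meet the threshold.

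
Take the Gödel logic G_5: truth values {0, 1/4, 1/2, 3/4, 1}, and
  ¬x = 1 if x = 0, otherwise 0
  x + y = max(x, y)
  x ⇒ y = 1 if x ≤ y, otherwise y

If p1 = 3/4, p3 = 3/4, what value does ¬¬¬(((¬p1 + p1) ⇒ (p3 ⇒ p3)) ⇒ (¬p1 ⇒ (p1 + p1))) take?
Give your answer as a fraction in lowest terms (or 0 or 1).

0

¬p1 = ¬3/4 = 0
¬p1 + p1 = 0 + 3/4 = 3/4
p3 ⇒ p3 = 3/4 ⇒ 3/4 = 1
(¬p1 + p1) ⇒ (p3 ⇒ p3) = 3/4 ⇒ 1 = 1
¬p1 = ¬3/4 = 0
p1 + p1 = 3/4 + 3/4 = 3/4
¬p1 ⇒ (p1 + p1) = 0 ⇒ 3/4 = 1
((¬p1 + p1) ⇒ (p3 ⇒ p3)) ⇒ (¬p1 ⇒ (p1 + p1)) = 1 ⇒ 1 = 1
¬(((¬p1 + p1) ⇒ (p3 ⇒ p3)) ⇒ (¬p1 ⇒ (p1 + p1))) = ¬1 = 0
¬¬(((¬p1 + p1) ⇒ (p3 ⇒ p3)) ⇒ (¬p1 ⇒ (p1 + p1))) = ¬0 = 1
¬¬¬(((¬p1 + p1) ⇒ (p3 ⇒ p3)) ⇒ (¬p1 ⇒ (p1 + p1))) = ¬1 = 0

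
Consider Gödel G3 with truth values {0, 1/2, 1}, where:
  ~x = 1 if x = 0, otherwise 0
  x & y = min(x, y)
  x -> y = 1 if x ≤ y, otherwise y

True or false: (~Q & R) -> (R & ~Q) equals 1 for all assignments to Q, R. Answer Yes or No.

Q = 0, R = 0 ↦ 1
Q = 0, R = 1/2 ↦ 1
Q = 0, R = 1 ↦ 1
Q = 1/2, R = 0 ↦ 1
Q = 1/2, R = 1/2 ↦ 1
Q = 1/2, R = 1 ↦ 1
Q = 1, R = 0 ↦ 1
Q = 1, R = 1/2 ↦ 1
Q = 1, R = 1 ↦ 1
Every assignment gives a value ≥ 1.

Yes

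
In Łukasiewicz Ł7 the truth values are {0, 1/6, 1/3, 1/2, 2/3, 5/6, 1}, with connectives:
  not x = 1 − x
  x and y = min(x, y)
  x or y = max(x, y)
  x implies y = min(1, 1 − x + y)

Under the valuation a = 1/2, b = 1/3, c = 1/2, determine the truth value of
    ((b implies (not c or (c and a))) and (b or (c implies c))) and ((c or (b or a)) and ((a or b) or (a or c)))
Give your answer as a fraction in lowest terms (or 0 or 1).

not c = not 1/2 = 1/2
c and a = 1/2 and 1/2 = 1/2
not c or (c and a) = 1/2 or 1/2 = 1/2
b implies (not c or (c and a)) = 1/3 implies 1/2 = 1
c implies c = 1/2 implies 1/2 = 1
b or (c implies c) = 1/3 or 1 = 1
(b implies (not c or (c and a))) and (b or (c implies c)) = 1 and 1 = 1
b or a = 1/3 or 1/2 = 1/2
c or (b or a) = 1/2 or 1/2 = 1/2
a or b = 1/2 or 1/3 = 1/2
a or c = 1/2 or 1/2 = 1/2
(a or b) or (a or c) = 1/2 or 1/2 = 1/2
(c or (b or a)) and ((a or b) or (a or c)) = 1/2 and 1/2 = 1/2
((b implies (not c or (c and a))) and (b or (c implies c))) and ((c or (b or a)) and ((a or b) or (a or c))) = 1 and 1/2 = 1/2

1/2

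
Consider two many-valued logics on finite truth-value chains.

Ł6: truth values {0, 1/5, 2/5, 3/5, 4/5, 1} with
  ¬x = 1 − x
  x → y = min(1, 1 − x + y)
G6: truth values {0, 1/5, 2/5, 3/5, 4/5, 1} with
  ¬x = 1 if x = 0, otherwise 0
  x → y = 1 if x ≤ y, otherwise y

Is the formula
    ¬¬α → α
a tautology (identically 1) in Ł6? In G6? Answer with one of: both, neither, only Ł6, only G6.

In Ł6: every assignment gives 1 — tautology.
In G6: at α = 1/5 the value is 1/5 — not a tautology.

only Ł6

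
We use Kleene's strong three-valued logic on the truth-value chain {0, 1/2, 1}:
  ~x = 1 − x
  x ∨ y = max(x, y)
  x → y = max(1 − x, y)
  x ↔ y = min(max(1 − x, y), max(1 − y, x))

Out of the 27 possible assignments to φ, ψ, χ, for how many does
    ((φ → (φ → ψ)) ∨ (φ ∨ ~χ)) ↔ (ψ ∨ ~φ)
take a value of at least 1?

value 1: 15 assignments (counts)
value 1/2: 9 assignments
value 0: 3 assignments
So 15 of the 27 assignments meet the threshold.

15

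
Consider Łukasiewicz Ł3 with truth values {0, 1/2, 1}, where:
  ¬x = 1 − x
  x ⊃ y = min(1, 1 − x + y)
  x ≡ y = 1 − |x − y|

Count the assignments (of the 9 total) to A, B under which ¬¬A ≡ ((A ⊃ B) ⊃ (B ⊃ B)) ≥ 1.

3

A = 0, B = 0 ↦ 0  <
A = 0, B = 1/2 ↦ 0  <
A = 0, B = 1 ↦ 0  <
A = 1/2, B = 0 ↦ 1/2  <
A = 1/2, B = 1/2 ↦ 1/2  <
A = 1/2, B = 1 ↦ 1/2  <
A = 1, B = 0 ↦ 1  ≥
A = 1, B = 1/2 ↦ 1  ≥
A = 1, B = 1 ↦ 1  ≥
So 3 of the 9 assignments meet the threshold.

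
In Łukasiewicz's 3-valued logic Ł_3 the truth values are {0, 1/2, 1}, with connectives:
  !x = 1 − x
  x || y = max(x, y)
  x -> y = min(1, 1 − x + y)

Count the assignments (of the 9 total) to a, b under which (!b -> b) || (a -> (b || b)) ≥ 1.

7

a = 0, b = 0 ↦ 1  ≥
a = 0, b = 1/2 ↦ 1  ≥
a = 0, b = 1 ↦ 1  ≥
a = 1/2, b = 0 ↦ 1/2  <
a = 1/2, b = 1/2 ↦ 1  ≥
a = 1/2, b = 1 ↦ 1  ≥
a = 1, b = 0 ↦ 0  <
a = 1, b = 1/2 ↦ 1  ≥
a = 1, b = 1 ↦ 1  ≥
So 7 of the 9 assignments meet the threshold.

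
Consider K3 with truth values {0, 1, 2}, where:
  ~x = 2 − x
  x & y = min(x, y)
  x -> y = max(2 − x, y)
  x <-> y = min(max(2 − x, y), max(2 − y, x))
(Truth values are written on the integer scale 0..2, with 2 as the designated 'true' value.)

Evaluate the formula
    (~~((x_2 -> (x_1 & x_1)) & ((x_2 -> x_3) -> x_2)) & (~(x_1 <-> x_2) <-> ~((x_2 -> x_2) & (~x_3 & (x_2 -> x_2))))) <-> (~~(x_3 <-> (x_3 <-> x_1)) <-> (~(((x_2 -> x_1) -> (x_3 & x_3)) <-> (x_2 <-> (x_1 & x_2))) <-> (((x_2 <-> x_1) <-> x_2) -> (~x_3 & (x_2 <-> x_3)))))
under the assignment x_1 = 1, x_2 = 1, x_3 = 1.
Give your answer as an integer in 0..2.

x_1 & x_1 = 1 & 1 = 1
x_2 -> (x_1 & x_1) = 1 -> 1 = 1
x_2 -> x_3 = 1 -> 1 = 1
(x_2 -> x_3) -> x_2 = 1 -> 1 = 1
(x_2 -> (x_1 & x_1)) & ((x_2 -> x_3) -> x_2) = 1 & 1 = 1
~((x_2 -> (x_1 & x_1)) & ((x_2 -> x_3) -> x_2)) = ~1 = 1
~~((x_2 -> (x_1 & x_1)) & ((x_2 -> x_3) -> x_2)) = ~1 = 1
x_1 <-> x_2 = 1 <-> 1 = 1
~(x_1 <-> x_2) = ~1 = 1
x_2 -> x_2 = 1 -> 1 = 1
~x_3 = ~1 = 1
x_2 -> x_2 = 1 -> 1 = 1
~x_3 & (x_2 -> x_2) = 1 & 1 = 1
(x_2 -> x_2) & (~x_3 & (x_2 -> x_2)) = 1 & 1 = 1
~((x_2 -> x_2) & (~x_3 & (x_2 -> x_2))) = ~1 = 1
~(x_1 <-> x_2) <-> ~((x_2 -> x_2) & (~x_3 & (x_2 -> x_2))) = 1 <-> 1 = 1
~~((x_2 -> (x_1 & x_1)) & ((x_2 -> x_3) -> x_2)) & (~(x_1 <-> x_2) <-> ~((x_2 -> x_2) & (~x_3 & (x_2 -> x_2)))) = 1 & 1 = 1
x_3 <-> x_1 = 1 <-> 1 = 1
x_3 <-> (x_3 <-> x_1) = 1 <-> 1 = 1
~(x_3 <-> (x_3 <-> x_1)) = ~1 = 1
~~(x_3 <-> (x_3 <-> x_1)) = ~1 = 1
x_2 -> x_1 = 1 -> 1 = 1
x_3 & x_3 = 1 & 1 = 1
(x_2 -> x_1) -> (x_3 & x_3) = 1 -> 1 = 1
x_1 & x_2 = 1 & 1 = 1
x_2 <-> (x_1 & x_2) = 1 <-> 1 = 1
((x_2 -> x_1) -> (x_3 & x_3)) <-> (x_2 <-> (x_1 & x_2)) = 1 <-> 1 = 1
~(((x_2 -> x_1) -> (x_3 & x_3)) <-> (x_2 <-> (x_1 & x_2))) = ~1 = 1
x_2 <-> x_1 = 1 <-> 1 = 1
(x_2 <-> x_1) <-> x_2 = 1 <-> 1 = 1
~x_3 = ~1 = 1
x_2 <-> x_3 = 1 <-> 1 = 1
~x_3 & (x_2 <-> x_3) = 1 & 1 = 1
((x_2 <-> x_1) <-> x_2) -> (~x_3 & (x_2 <-> x_3)) = 1 -> 1 = 1
~(((x_2 -> x_1) -> (x_3 & x_3)) <-> (x_2 <-> (x_1 & x_2))) <-> (((x_2 <-> x_1) <-> x_2) -> (~x_3 & (x_2 <-> x_3))) = 1 <-> 1 = 1
~~(x_3 <-> (x_3 <-> x_1)) <-> (~(((x_2 -> x_1) -> (x_3 & x_3)) <-> (x_2 <-> (x_1 & x_2))) <-> (((x_2 <-> x_1) <-> x_2) -> (~x_3 & (x_2 <-> x_3)))) = 1 <-> 1 = 1
(~~((x_2 -> (x_1 & x_1)) & ((x_2 -> x_3) -> x_2)) & (~(x_1 <-> x_2) <-> ~((x_2 -> x_2) & (~x_3 & (x_2 -> x_2))))) <-> (~~(x_3 <-> (x_3 <-> x_1)) <-> (~(((x_2 -> x_1) -> (x_3 & x_3)) <-> (x_2 <-> (x_1 & x_2))) <-> (((x_2 <-> x_1) <-> x_2) -> (~x_3 & (x_2 <-> x_3))))) = 1 <-> 1 = 1

1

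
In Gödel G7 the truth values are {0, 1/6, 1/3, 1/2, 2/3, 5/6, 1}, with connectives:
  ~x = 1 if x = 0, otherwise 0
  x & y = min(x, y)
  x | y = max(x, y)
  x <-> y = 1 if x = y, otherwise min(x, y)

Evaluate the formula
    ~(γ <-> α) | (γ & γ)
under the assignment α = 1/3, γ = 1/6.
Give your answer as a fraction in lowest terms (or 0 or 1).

γ <-> α = 1/6 <-> 1/3 = 1/6
~(γ <-> α) = ~1/6 = 0
γ & γ = 1/6 & 1/6 = 1/6
~(γ <-> α) | (γ & γ) = 0 | 1/6 = 1/6

1/6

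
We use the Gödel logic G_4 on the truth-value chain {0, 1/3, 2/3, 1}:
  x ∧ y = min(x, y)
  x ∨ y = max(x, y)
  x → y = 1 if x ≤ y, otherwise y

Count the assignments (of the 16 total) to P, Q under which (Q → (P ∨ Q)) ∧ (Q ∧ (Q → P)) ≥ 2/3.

P = 0, Q = 0 ↦ 0  <
P = 0, Q = 1/3 ↦ 0  <
P = 0, Q = 2/3 ↦ 0  <
P = 0, Q = 1 ↦ 0  <
P = 1/3, Q = 0 ↦ 0  <
P = 1/3, Q = 1/3 ↦ 1/3  <
P = 1/3, Q = 2/3 ↦ 1/3  <
P = 1/3, Q = 1 ↦ 1/3  <
P = 2/3, Q = 0 ↦ 0  <
P = 2/3, Q = 1/3 ↦ 1/3  <
P = 2/3, Q = 2/3 ↦ 2/3  ≥
P = 2/3, Q = 1 ↦ 2/3  ≥
P = 1, Q = 0 ↦ 0  <
P = 1, Q = 1/3 ↦ 1/3  <
P = 1, Q = 2/3 ↦ 2/3  ≥
P = 1, Q = 1 ↦ 1  ≥
So 4 of the 16 assignments meet the threshold.

4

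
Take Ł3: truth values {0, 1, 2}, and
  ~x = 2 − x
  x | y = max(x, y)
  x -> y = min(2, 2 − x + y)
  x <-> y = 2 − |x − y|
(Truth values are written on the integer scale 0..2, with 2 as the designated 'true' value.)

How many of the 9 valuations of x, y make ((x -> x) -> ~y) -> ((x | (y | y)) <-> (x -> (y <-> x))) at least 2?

6

x = 0, y = 0 ↦ 0  <
x = 0, y = 1 ↦ 2  ≥
x = 0, y = 2 ↦ 2  ≥
x = 1, y = 0 ↦ 1  <
x = 1, y = 1 ↦ 2  ≥
x = 1, y = 2 ↦ 2  ≥
x = 2, y = 0 ↦ 0  <
x = 2, y = 1 ↦ 2  ≥
x = 2, y = 2 ↦ 2  ≥
So 6 of the 9 assignments meet the threshold.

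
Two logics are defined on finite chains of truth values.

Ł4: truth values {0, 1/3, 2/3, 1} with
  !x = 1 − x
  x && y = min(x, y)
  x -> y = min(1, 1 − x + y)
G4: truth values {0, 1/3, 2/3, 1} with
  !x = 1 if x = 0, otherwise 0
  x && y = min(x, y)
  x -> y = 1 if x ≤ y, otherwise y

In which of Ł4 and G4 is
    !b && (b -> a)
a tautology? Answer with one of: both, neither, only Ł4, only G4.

In Ł4: at a = 0, b = 1/3 the value is 2/3 — not a tautology.
In G4: at a = 0, b = 1/3 the value is 0 — not a tautology.

neither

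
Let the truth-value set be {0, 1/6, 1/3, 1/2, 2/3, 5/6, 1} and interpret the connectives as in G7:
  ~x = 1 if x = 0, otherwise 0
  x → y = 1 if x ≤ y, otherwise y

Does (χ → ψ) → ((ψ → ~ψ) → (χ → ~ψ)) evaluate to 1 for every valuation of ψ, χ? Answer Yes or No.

Yes

At ψ = 5/6, χ = 1/3, for instance:
χ → ψ = 1/3 → 5/6 = 1
~ψ = ~5/6 = 0
ψ → ~ψ = 5/6 → 0 = 0
χ → ~ψ = 1/3 → 0 = 0
(ψ → ~ψ) → (χ → ~ψ) = 0 → 0 = 1
(χ → ψ) → ((ψ → ~ψ) → (χ → ~ψ)) = 1 → 1 = 1
and checking the remaining 48 assignments likewise gives ≥ 1 in every case.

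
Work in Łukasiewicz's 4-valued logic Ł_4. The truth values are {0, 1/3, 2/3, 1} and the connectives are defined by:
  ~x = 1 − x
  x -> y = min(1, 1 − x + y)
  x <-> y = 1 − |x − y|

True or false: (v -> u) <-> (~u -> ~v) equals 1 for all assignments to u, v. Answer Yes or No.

Yes

u = 0, v = 0 ↦ 1
u = 0, v = 1/3 ↦ 1
u = 0, v = 2/3 ↦ 1
u = 0, v = 1 ↦ 1
u = 1/3, v = 0 ↦ 1
u = 1/3, v = 1/3 ↦ 1
u = 1/3, v = 2/3 ↦ 1
u = 1/3, v = 1 ↦ 1
u = 2/3, v = 0 ↦ 1
u = 2/3, v = 1/3 ↦ 1
u = 2/3, v = 2/3 ↦ 1
u = 2/3, v = 1 ↦ 1
u = 1, v = 0 ↦ 1
u = 1, v = 1/3 ↦ 1
u = 1, v = 2/3 ↦ 1
u = 1, v = 1 ↦ 1
Every assignment gives a value ≥ 1.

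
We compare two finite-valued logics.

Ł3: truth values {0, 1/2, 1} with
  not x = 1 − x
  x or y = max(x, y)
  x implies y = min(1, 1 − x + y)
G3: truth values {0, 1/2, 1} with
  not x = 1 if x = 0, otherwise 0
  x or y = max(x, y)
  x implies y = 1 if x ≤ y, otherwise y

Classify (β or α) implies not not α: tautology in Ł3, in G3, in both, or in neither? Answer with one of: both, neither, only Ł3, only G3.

neither

In Ł3: at α = 0, β = 1/2 the value is 1/2 — not a tautology.
In G3: at α = 0, β = 1/2 the value is 0 — not a tautology.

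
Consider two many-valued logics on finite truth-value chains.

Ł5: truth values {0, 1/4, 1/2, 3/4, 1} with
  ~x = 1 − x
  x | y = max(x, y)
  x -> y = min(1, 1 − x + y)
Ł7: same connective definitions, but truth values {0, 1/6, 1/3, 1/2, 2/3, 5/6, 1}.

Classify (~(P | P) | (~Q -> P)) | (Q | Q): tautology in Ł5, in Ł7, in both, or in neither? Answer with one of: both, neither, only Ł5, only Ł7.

In Ł5: at P = 1/4, Q = 0 the value is 3/4 — not a tautology.
In Ł7: at P = 1/6, Q = 0 the value is 5/6 — not a tautology.

neither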